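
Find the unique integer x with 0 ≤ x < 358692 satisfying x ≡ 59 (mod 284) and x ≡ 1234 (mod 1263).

40387

Write x = 59 + 284·k. Then 284·k ≡ 1234 − 59 ≡ 1175 (mod 1263).
Need 284⁻¹ mod 1263. Extended Euclid on (1263, 284):
1263 = 4·284 + 127
284 = 2·127 + 30
127 = 4·30 + 7
30 = 4·7 + 2
7 = 3·2 + 1
2 = 2·1 + 0
Back-substitute:
1 = 7 − 3·2
1 = −3·30 + 13·7
1 = 13·127 − 55·30
1 = −55·284 + 123·127
1 = 123·1263 − 547·284
284⁻¹ ≡ 716 (mod 1263), so k ≡ 716·1175 ≡ 142 (mod 1263).
x = 59 + 284·142 = 40387.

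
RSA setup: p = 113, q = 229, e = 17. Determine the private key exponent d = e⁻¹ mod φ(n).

12017

φ(n) = (p−1)(q−1) = 112·228 = 25536.
Need d with 17·d ≡ 1 (mod 25536). Apply the extended Euclidean algorithm:
25536 = 1502·17 + 2
17 = 8·2 + 1
2 = 2·1 + 0
Back-substitute:
1 = 17 − 8·2
1 = −8·25536 + 12017·17
So 17·12017 ≡ 1 (mod 25536), hence d = 12017.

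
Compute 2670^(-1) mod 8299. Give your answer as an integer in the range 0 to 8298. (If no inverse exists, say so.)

Run Euclid on (8299, 2670):
8299 = 3·2670 + 289
2670 = 9·289 + 69
289 = 4·69 + 13
69 = 5·13 + 4
13 = 3·4 + 1
4 = 4·1 + 0
Since gcd(2670, 8299) = 1, back-substitute to write 1 as a combination:
1 = 13 − 3·4
1 = −3·69 + 16·13
1 = 16·289 − 67·69
1 = −67·2670 + 619·289
1 = 619·8299 − 1924·2670
Thus 2670·(-1924) ≡ 1 (mod 8299); reducing, -1924 mod 8299 = 6375.

6375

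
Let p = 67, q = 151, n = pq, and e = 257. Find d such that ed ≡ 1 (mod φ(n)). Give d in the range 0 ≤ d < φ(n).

φ(n) = (p−1)(q−1) = 66·150 = 9900.
Need d with 257·d ≡ 1 (mod 9900). Apply the extended Euclidean algorithm:
9900 = 38×257 + 134
257 = 1×134 + 123
134 = 1×123 + 11
123 = 11×11 + 2
11 = 5×2 + 1
2 = 2×1 + 0
Back-substitute:
1 = 11 − 5·2
1 = −5·123 + 56·11
1 = 56·134 − 61·123
1 = −61·257 + 117·134
1 = 117·9900 − 4507·257
So 257·(-4507) ≡ 1 (mod 9900), hence d ≡ -4507 ≡ 5393 (mod 9900).

5393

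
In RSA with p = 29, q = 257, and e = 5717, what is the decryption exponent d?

φ(n) = (p−1)(q−1) = 28·256 = 7168.
Need d with 5717·d ≡ 1 (mod 7168). Apply the extended Euclidean algorithm:
7168 = 1·5717 + 1451
5717 = 3·1451 + 1364
1451 = 1·1364 + 87
1364 = 15·87 + 59
87 = 1·59 + 28
59 = 2·28 + 3
28 = 9·3 + 1
3 = 3·1 + 0
Back-substitute:
1 = 28 − 9·3
1 = −9·59 + 19·28
1 = 19·87 − 28·59
1 = −28·1364 + 439·87
1 = 439·1451 − 467·1364
1 = −467·5717 + 1840·1451
1 = 1840·7168 − 2307·5717
So 5717·(-2307) ≡ 1 (mod 7168), hence d ≡ -2307 ≡ 4861 (mod 7168).

4861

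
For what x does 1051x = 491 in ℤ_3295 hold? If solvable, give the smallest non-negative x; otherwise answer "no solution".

941

First find gcd(1051, 3295):
3295 = 3·1051 + 142
1051 = 7·142 + 57
142 = 2·57 + 28
57 = 2·28 + 1
28 = 28·1 + 0
gcd = 1, so a unique solution mod 3295 exists.
Back-substitute for the Bézout coefficients:
1 = 57 − 2·28
1 = −2·142 + 5·57
1 = 5·1051 − 37·142
1 = −37·3295 + 116·1051
So 1051·(116) ≡ 1 (mod 3295), giving 1051⁻¹ ≡ 116.
x ≡ 1051⁻¹·491 ≡ 116·491 ≡ 941 (mod 3295).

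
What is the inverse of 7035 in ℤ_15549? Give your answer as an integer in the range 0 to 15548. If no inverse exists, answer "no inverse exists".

no inverse exists

Compute gcd(7035, 15549):
15549 = 2*7035 + 1479
7035 = 4*1479 + 1119
1479 = 1*1119 + 360
1119 = 3*360 + 39
360 = 9*39 + 9
39 = 4*9 + 3
9 = 3*3 + 0
gcd(7035, 15549) = 3 ≠ 1, so 7035 has no multiplicative inverse modulo 15549.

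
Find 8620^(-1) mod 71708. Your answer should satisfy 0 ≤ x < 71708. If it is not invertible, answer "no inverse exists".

no inverse exists

Compute gcd(8620, 71708):
71708 = 8×8620 + 2748
8620 = 3×2748 + 376
2748 = 7×376 + 116
376 = 3×116 + 28
116 = 4×28 + 4
28 = 7×4 + 0
The gcd is 4, not 1, hence no inverse exists.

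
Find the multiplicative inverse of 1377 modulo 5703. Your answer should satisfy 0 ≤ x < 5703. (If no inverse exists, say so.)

no inverse exists

Euclidean algorithm on 5703, 1377:
5703 = 4*1377 + 195
1377 = 7*195 + 12
195 = 16*12 + 3
12 = 4*3 + 0
gcd(1377, 5703) = 3 ≠ 1, so 1377 has no multiplicative inverse modulo 5703.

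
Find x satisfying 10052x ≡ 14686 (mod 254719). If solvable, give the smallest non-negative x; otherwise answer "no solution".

First find gcd(10052, 254719):
254719 = 25×10052 + 3419
10052 = 2×3419 + 3214
3419 = 1×3214 + 205
3214 = 15×205 + 139
205 = 1×139 + 66
139 = 2×66 + 7
66 = 9×7 + 3
7 = 2×3 + 1
3 = 3×1 + 0
gcd = 1, so a unique solution mod 254719 exists.
Back-substitute for the Bézout coefficients:
1 = 7 − 2·3
1 = −2·66 + 19·7
1 = 19·139 − 40·66
1 = −40·205 + 59·139
1 = 59·3214 − 925·205
1 = −925·3419 + 984·3214
1 = 984·10052 − 2893·3419
1 = −2893·254719 + 73309·10052
So 10052·(73309) ≡ 1 (mod 254719), giving 10052⁻¹ ≡ 73309.
x ≡ 10052⁻¹·14686 ≡ 73309·14686 ≡ 173480 (mod 254719).

173480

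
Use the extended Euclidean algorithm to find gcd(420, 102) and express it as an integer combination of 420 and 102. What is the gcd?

Apply Euclid's algorithm to 420 and 102:
420 = 4×102 + 12
102 = 8×12 + 6
12 = 2×6 + 0
gcd(420, 102) = 6.
Express as a combination:
6 = 102 − 8·12
6 = −8·420 + 33·102
So 6 = (-8)·420 + (33)·102.

6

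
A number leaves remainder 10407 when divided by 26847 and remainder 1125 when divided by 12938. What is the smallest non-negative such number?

Write x = 10407 + 26847·k. Then 26847·k ≡ 1125 − 10407 ≡ 3656 (mod 12938).
Need 26847⁻¹ mod 12938. Extended Euclid on (12938, 971):
12938 = 13·971 + 315
971 = 3·315 + 26
315 = 12·26 + 3
26 = 8·3 + 2
3 = 1·2 + 1
2 = 2·1 + 0
Back-substitute:
1 = 3 − 2
1 = −26 + 9·3
1 = 9·315 − 109·26
1 = −109·971 + 336·315
1 = 336·12938 − 4477·971
26847⁻¹ ≡ 8461 (mod 12938), so k ≡ 8461·3656 ≡ 11596 (mod 12938).
x = 10407 + 26847·11596 = 311328219.

311328219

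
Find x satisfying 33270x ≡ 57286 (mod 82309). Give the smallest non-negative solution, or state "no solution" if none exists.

54246

First find gcd(33270, 82309):
82309 = 2·33270 + 15769
33270 = 2·15769 + 1732
15769 = 9·1732 + 181
1732 = 9·181 + 103
181 = 1·103 + 78
103 = 1·78 + 25
78 = 3·25 + 3
25 = 8·3 + 1
3 = 3·1 + 0
gcd = 1, so a unique solution mod 82309 exists.
Back-substitute for the Bézout coefficients:
1 = 25 − 8·3
1 = −8·78 + 25·25
1 = 25·103 − 33·78
1 = −33·181 + 58·103
1 = 58·1732 − 555·181
1 = −555·15769 + 5053·1732
1 = 5053·33270 − 10661·15769
1 = −10661·82309 + 26375·33270
So 33270·(26375) ≡ 1 (mod 82309), giving 33270⁻¹ ≡ 26375.
x ≡ 33270⁻¹·57286 ≡ 26375·57286 ≡ 54246 (mod 82309).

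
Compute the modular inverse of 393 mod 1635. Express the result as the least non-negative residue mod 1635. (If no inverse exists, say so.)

Compute gcd(393, 1635):
1635 = 4*393 + 63
393 = 6*63 + 15
63 = 4*15 + 3
15 = 5*3 + 0
The gcd is 3, not 1, hence no inverse exists.

no inverse exists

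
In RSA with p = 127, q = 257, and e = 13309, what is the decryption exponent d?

6997

φ(n) = (p−1)(q−1) = 126·256 = 32256.
Need d with 13309·d ≡ 1 (mod 32256). Apply the extended Euclidean algorithm:
32256 = 2×13309 + 5638
13309 = 2×5638 + 2033
5638 = 2×2033 + 1572
2033 = 1×1572 + 461
1572 = 3×461 + 189
461 = 2×189 + 83
189 = 2×83 + 23
83 = 3×23 + 14
23 = 1×14 + 9
14 = 1×9 + 5
9 = 1×5 + 4
5 = 1×4 + 1
4 = 4×1 + 0
Back-substitute:
1 = 5 − 4
1 = −9 + 2·5
1 = 2·14 − 3·9
1 = −3·23 + 5·14
1 = 5·83 − 18·23
1 = −18·189 + 41·83
1 = 41·461 − 100·189
1 = −100·1572 + 341·461
1 = 341·2033 − 441·1572
1 = −441·5638 + 1223·2033
1 = 1223·13309 − 2887·5638
1 = −2887·32256 + 6997·13309
So 13309·6997 ≡ 1 (mod 32256), hence d = 6997.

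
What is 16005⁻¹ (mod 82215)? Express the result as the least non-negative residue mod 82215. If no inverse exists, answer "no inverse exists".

Compute gcd(16005, 82215):
82215 = 5·16005 + 2190
16005 = 7·2190 + 675
2190 = 3·675 + 165
675 = 4·165 + 15
165 = 11·15 + 0
gcd(16005, 82215) = 15 ≠ 1, so 16005 has no multiplicative inverse modulo 82215.

no inverse exists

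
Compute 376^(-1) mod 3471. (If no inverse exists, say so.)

1117

Extended Euclidean algorithm:
3471 = 9×376 + 87
376 = 4×87 + 28
87 = 3×28 + 3
28 = 9×3 + 1
3 = 3×1 + 0
Since gcd(376, 3471) = 1, back-substitute to write 1 as a combination:
1 = 28 − 9·3
1 = −9·87 + 28·28
1 = 28·376 − 121·87
1 = −121·3471 + 1117·376
So 376·1117 ≡ 1 (mod 3471).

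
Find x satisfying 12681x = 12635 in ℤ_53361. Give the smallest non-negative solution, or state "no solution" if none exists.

gcd(12681, 53361):
53361 = 4*12681 + 2637
12681 = 4*2637 + 2133
2637 = 1*2133 + 504
2133 = 4*504 + 117
504 = 4*117 + 36
117 = 3*36 + 9
36 = 4*9 + 0
gcd = 9, but 9 ∤ 12635, so the congruence has no solution.

no solution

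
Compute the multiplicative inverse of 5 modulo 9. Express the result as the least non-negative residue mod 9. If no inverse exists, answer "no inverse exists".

Run Euclid on (9, 5):
9 = 1×5 + 4
5 = 1×4 + 1
4 = 4×1 + 0
Since gcd(5, 9) = 1, back-substitute to write 1 as a combination:
1 = 5 − 4
1 = −9 + 2·5
So 5·2 ≡ 1 (mod 9).

2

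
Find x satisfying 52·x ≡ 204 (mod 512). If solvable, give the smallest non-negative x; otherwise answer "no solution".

63

First find gcd(52, 512):
512 = 9×52 + 44
52 = 1×44 + 8
44 = 5×8 + 4
8 = 2×4 + 0
gcd = 4 and 4 | 204, so solutions exist. Divide through by 4: 13x ≡ 51 (mod 128).
Now find 13⁻¹ mod 128:
128 = 9×13 + 11
13 = 1×11 + 2
11 = 5×2 + 1
2 = 2×1 + 0
Back-substitute:
1 = 11 − 5·2
1 = −5·13 + 6·11
1 = 6·128 − 59·13
So 13·(-59) ≡ 1 (mod 128), i.e. 13⁻¹ ≡ 69.
Then x ≡ 69·51 ≡ 63 (mod 128); the smallest non-negative solution is x = 63.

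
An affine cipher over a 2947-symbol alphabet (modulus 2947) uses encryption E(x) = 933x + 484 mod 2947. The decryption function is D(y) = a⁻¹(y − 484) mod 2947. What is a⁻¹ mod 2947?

2489

Extended Euclidean algorithm:
2947 = 3·933 + 148
933 = 6·148 + 45
148 = 3·45 + 13
45 = 3·13 + 6
13 = 2·6 + 1
6 = 6·1 + 0
Since gcd(933, 2947) = 1, back-substitute to write 1 as a combination:
1 = 13 − 2·6
1 = −2·45 + 7·13
1 = 7·148 − 23·45
1 = −23·933 + 145·148
1 = 145·2947 − 458·933
Thus 933·(-458) ≡ 1 (mod 2947); reducing, -458 mod 2947 = 2489.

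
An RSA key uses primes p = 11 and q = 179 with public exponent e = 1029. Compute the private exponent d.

φ(n) = (p−1)(q−1) = 10·178 = 1780.
Need d with 1029·d ≡ 1 (mod 1780). Apply the extended Euclidean algorithm:
1780 = 1×1029 + 751
1029 = 1×751 + 278
751 = 2×278 + 195
278 = 1×195 + 83
195 = 2×83 + 29
83 = 2×29 + 25
29 = 1×25 + 4
25 = 6×4 + 1
4 = 4×1 + 0
Back-substitute:
1 = 25 − 6·4
1 = −6·29 + 7·25
1 = 7·83 − 20·29
1 = −20·195 + 47·83
1 = 47·278 − 67·195
1 = −67·751 + 181·278
1 = 181·1029 − 248·751
1 = −248·1780 + 429·1029
So 1029·429 ≡ 1 (mod 1780), hence d = 429.

429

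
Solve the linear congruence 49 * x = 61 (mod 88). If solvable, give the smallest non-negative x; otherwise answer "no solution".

21

First find gcd(49, 88):
88 = 1×49 + 39
49 = 1×39 + 10
39 = 3×10 + 9
10 = 1×9 + 1
9 = 9×1 + 0
gcd = 1, so a unique solution mod 88 exists.
Back-substitute for the Bézout coefficients:
1 = 10 − 9
1 = −39 + 4·10
1 = 4·49 − 5·39
1 = −5·88 + 9·49
So 49·(9) ≡ 1 (mod 88), giving 49⁻¹ ≡ 9.
x ≡ 49⁻¹·61 ≡ 9·61 ≡ 21 (mod 88).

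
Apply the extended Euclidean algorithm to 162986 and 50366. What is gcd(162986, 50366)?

Apply Euclid's algorithm to 162986 and 50366:
162986 = 3*50366 + 11888
50366 = 4*11888 + 2814
11888 = 4*2814 + 632
2814 = 4*632 + 286
632 = 2*286 + 60
286 = 4*60 + 46
60 = 1*46 + 14
46 = 3*14 + 4
14 = 3*4 + 2
4 = 2*2 + 0
gcd(162986, 50366) = 2.
Back-substituting:
2 = 14 − 3·4
2 = −3·46 + 10·14
2 = 10·60 − 13·46
2 = −13·286 + 62·60
2 = 62·632 − 137·286
2 = −137·2814 + 610·632
2 = 610·11888 − 2577·2814
2 = −2577·50366 + 10918·11888
2 = 10918·162986 − 35331·50366
So 2 = (10918)·162986 + (-35331)·50366.

2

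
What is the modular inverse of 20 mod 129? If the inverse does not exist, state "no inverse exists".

gcd(129, 20) by repeated division:
129 = 6×20 + 9
20 = 2×9 + 2
9 = 4×2 + 1
2 = 2×1 + 0
gcd = 1, so the inverse exists. Back-substitute:
1 = 9 − 4·2
1 = −4·20 + 9·9
1 = 9·129 − 58·20
So 20·(-58) ≡ 1 (mod 129), and -58 ≡ 71 (mod 129).

71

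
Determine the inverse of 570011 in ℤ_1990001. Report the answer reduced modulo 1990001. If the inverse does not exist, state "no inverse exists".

no inverse exists

Compute gcd(570011, 1990001):
1990001 = 3*570011 + 279968
570011 = 2*279968 + 10075
279968 = 27*10075 + 7943
10075 = 1*7943 + 2132
7943 = 3*2132 + 1547
2132 = 1*1547 + 585
1547 = 2*585 + 377
585 = 1*377 + 208
377 = 1*208 + 169
208 = 1*169 + 39
169 = 4*39 + 13
39 = 3*13 + 0
Since gcd = 13 > 1, 570011 is not a unit mod 1990001.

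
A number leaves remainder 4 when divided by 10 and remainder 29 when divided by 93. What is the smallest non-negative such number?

494

Write x = 4 + 10·k. Then 10·k ≡ 29 − 4 ≡ 25 (mod 93).
Need 10⁻¹ mod 93. Extended Euclid on (93, 10):
93 = 9·10 + 3
10 = 3·3 + 1
3 = 3·1 + 0
Back-substitute:
1 = 10 − 3·3
1 = −3·93 + 28·10
10⁻¹ ≡ 28 (mod 93), so k ≡ 28·25 ≡ 49 (mod 93).
x = 4 + 10·49 = 494.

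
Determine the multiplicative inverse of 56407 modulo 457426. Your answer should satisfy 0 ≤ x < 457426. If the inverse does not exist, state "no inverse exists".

103273

Extended Euclidean algorithm:
457426 = 8×56407 + 6170
56407 = 9×6170 + 877
6170 = 7×877 + 31
877 = 28×31 + 9
31 = 3×9 + 4
9 = 2×4 + 1
4 = 4×1 + 0
gcd = 1, so the inverse exists. Back-substitute:
1 = 9 − 2·4
1 = −2·31 + 7·9
1 = 7·877 − 198·31
1 = −198·6170 + 1393·877
1 = 1393·56407 − 12735·6170
1 = −12735·457426 + 103273·56407
So 56407·103273 ≡ 1 (mod 457426).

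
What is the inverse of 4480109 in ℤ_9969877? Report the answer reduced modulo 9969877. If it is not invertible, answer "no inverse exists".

Apply the Euclidean algorithm to 9969877 and 4480109:
9969877 = 2·4480109 + 1009659
4480109 = 4·1009659 + 441473
1009659 = 2·441473 + 126713
441473 = 3·126713 + 61334
126713 = 2·61334 + 4045
61334 = 15·4045 + 659
4045 = 6·659 + 91
659 = 7·91 + 22
91 = 4·22 + 3
22 = 7·3 + 1
3 = 3·1 + 0
Since gcd(4480109, 9969877) = 1, back-substitute to write 1 as a combination:
1 = 22 − 7·3
1 = −7·91 + 29·22
1 = 29·659 − 210·91
1 = −210·4045 + 1289·659
1 = 1289·61334 − 19545·4045
1 = −19545·126713 + 40379·61334
1 = 40379·441473 − 140682·126713
1 = −140682·1009659 + 321743·441473
1 = 321743·4480109 − 1427654·1009659
1 = −1427654·9969877 + 3177051·4480109
So 4480109·3177051 ≡ 1 (mod 9969877).

3177051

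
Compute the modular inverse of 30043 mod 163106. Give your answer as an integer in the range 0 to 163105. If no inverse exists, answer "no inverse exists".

Run Euclid on (163106, 30043):
163106 = 5*30043 + 12891
30043 = 2*12891 + 4261
12891 = 3*4261 + 108
4261 = 39*108 + 49
108 = 2*49 + 10
49 = 4*10 + 9
10 = 1*9 + 1
9 = 9*1 + 0
Since gcd(30043, 163106) = 1, back-substitute to write 1 as a combination:
1 = 10 − 9
1 = −49 + 5·10
1 = 5·108 − 11·49
1 = −11·4261 + 434·108
1 = 434·12891 − 1313·4261
1 = −1313·30043 + 3060·12891
1 = 3060·163106 − 16613·30043
Thus 30043·(-16613) ≡ 1 (mod 163106); reducing, -16613 mod 163106 = 146493.

146493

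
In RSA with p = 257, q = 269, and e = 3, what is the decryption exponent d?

φ(n) = (p−1)(q−1) = 256·268 = 68608.
Need d with 3·d ≡ 1 (mod 68608). Apply the extended Euclidean algorithm:
68608 = 22869·3 + 1
3 = 3·1 + 0
Back-substitute:
1 = 68608 − 22869·3
So 3·(-22869) ≡ 1 (mod 68608), hence d ≡ -22869 ≡ 45739 (mod 68608).

45739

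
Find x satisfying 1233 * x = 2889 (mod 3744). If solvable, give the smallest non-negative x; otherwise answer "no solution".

First find gcd(1233, 3744):
3744 = 3·1233 + 45
1233 = 27·45 + 18
45 = 2·18 + 9
18 = 2·9 + 0
gcd = 9 and 9 | 2889, so solutions exist. Divide through by 9: 137x ≡ 321 (mod 416).
Now find 137⁻¹ mod 416:
416 = 3*137 + 5
137 = 27*5 + 2
5 = 2*2 + 1
2 = 2*1 + 0
Back-substitute:
1 = 5 − 2·2
1 = −2·137 + 55·5
1 = 55·416 − 167·137
So 137·(-167) ≡ 1 (mod 416), i.e. 137⁻¹ ≡ 249.
Then x ≡ 249·321 ≡ 57 (mod 416); the smallest non-negative solution is x = 57.

57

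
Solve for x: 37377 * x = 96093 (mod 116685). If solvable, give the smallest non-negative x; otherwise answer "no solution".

First find gcd(37377, 116685):
116685 = 3×37377 + 4554
37377 = 8×4554 + 945
4554 = 4×945 + 774
945 = 1×774 + 171
774 = 4×171 + 90
171 = 1×90 + 81
90 = 1×81 + 9
81 = 9×9 + 0
gcd = 9 and 9 | 96093, so solutions exist. Divide through by 9: 4153x ≡ 10677 (mod 12965).
Now find 4153⁻¹ mod 12965:
12965 = 3*4153 + 506
4153 = 8*506 + 105
506 = 4*105 + 86
105 = 1*86 + 19
86 = 4*19 + 10
19 = 1*10 + 9
10 = 1*9 + 1
9 = 9*1 + 0
Back-substitute:
1 = 10 − 9
1 = −19 + 2·10
1 = 2·86 − 9·19
1 = −9·105 + 11·86
1 = 11·506 − 53·105
1 = −53·4153 + 435·506
1 = 435·12965 − 1358·4153
So 4153·(-1358) ≡ 1 (mod 12965), i.e. 4153⁻¹ ≡ 11607.
Then x ≡ 11607·10677 ≡ 8469 (mod 12965); the smallest non-negative solution is x = 8469.

8469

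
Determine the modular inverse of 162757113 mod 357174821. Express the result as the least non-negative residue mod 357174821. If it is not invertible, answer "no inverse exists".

gcd(357174821, 162757113) by repeated division:
357174821 = 2*162757113 + 31660595
162757113 = 5*31660595 + 4454138
31660595 = 7*4454138 + 481629
4454138 = 9*481629 + 119477
481629 = 4*119477 + 3721
119477 = 32*3721 + 405
3721 = 9*405 + 76
405 = 5*76 + 25
76 = 3*25 + 1
25 = 25*1 + 0
The gcd is 1. Working backward:
1 = 76 − 3·25
1 = −3·405 + 16·76
1 = 16·3721 − 147·405
1 = −147·119477 + 4720·3721
1 = 4720·481629 − 19027·119477
1 = −19027·4454138 + 175963·481629
1 = 175963·31660595 − 1250768·4454138
1 = −1250768·162757113 + 6429803·31660595
1 = 6429803·357174821 − 14110374·162757113
Hence 162757113⁻¹ ≡ -14110374 ≡ 343064447 (mod 357174821).

343064447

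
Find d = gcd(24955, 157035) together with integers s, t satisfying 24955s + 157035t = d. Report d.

5

Euclidean algorithm:
157035 = 6*24955 + 7305
24955 = 3*7305 + 3040
7305 = 2*3040 + 1225
3040 = 2*1225 + 590
1225 = 2*590 + 45
590 = 13*45 + 5
45 = 9*5 + 0
gcd(24955, 157035) = 5.
Express as a combination:
5 = 590 − 13·45
5 = −13·1225 + 27·590
5 = 27·3040 − 67·1225
5 = −67·7305 + 161·3040
5 = 161·24955 − 550·7305
5 = −550·157035 + 3461·24955
So 5 = (-550)·157035 + (3461)·24955.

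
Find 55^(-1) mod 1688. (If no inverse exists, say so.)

399

Run Euclid on (1688, 55):
1688 = 30*55 + 38
55 = 1*38 + 17
38 = 2*17 + 4
17 = 4*4 + 1
4 = 4*1 + 0
Since gcd(55, 1688) = 1, back-substitute to write 1 as a combination:
1 = 17 − 4·4
1 = −4·38 + 9·17
1 = 9·55 − 13·38
1 = −13·1688 + 399·55
So 55·399 ≡ 1 (mod 1688).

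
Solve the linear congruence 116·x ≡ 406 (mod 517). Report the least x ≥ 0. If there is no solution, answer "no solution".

First find gcd(116, 517):
517 = 4*116 + 53
116 = 2*53 + 10
53 = 5*10 + 3
10 = 3*3 + 1
3 = 3*1 + 0
gcd = 1, so a unique solution mod 517 exists.
Back-substitute for the Bézout coefficients:
1 = 10 − 3·3
1 = −3·53 + 16·10
1 = 16·116 − 35·53
1 = −35·517 + 156·116
So 116·(156) ≡ 1 (mod 517), giving 116⁻¹ ≡ 156.
x ≡ 116⁻¹·406 ≡ 156·406 ≡ 262 (mod 517).

262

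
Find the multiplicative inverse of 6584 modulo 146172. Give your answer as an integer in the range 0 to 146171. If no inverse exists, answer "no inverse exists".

Compute gcd(6584, 146172):
146172 = 22×6584 + 1324
6584 = 4×1324 + 1288
1324 = 1×1288 + 36
1288 = 35×36 + 28
36 = 1×28 + 8
28 = 3×8 + 4
8 = 2×4 + 0
The gcd is 4, not 1, hence no inverse exists.

no inverse exists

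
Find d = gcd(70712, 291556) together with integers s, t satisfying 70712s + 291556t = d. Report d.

Apply Euclid's algorithm to 291556 and 70712:
291556 = 4·70712 + 8708
70712 = 8·8708 + 1048
8708 = 8·1048 + 324
1048 = 3·324 + 76
324 = 4·76 + 20
76 = 3·20 + 16
20 = 1·16 + 4
16 = 4·4 + 0
gcd(70712, 291556) = 4.
Express as a combination:
4 = 20 − 16
4 = −76 + 4·20
4 = 4·324 − 17·76
4 = −17·1048 + 55·324
4 = 55·8708 − 457·1048
4 = −457·70712 + 3711·8708
4 = 3711·291556 − 15301·70712
So 4 = (3711)·291556 + (-15301)·70712.

4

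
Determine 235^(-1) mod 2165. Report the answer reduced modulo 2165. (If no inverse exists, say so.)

Euclidean algorithm on 2165, 235:
2165 = 9*235 + 50
235 = 4*50 + 35
50 = 1*35 + 15
35 = 2*15 + 5
15 = 3*5 + 0
The gcd is 5, not 1, hence no inverse exists.

no inverse exists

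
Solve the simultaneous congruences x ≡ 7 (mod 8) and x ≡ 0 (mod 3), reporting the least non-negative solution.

Write x = 7 + 8·k. Then 8·k ≡ 0 − 7 ≡ 2 (mod 3).
Need 8⁻¹ mod 3. Extended Euclid on (3, 2):
3 = 1*2 + 1
2 = 2*1 + 0
Back-substitute:
1 = 3 − 2
8⁻¹ ≡ 2 (mod 3), so k ≡ 2·2 ≡ 1 (mod 3).
x = 7 + 8·1 = 15.

15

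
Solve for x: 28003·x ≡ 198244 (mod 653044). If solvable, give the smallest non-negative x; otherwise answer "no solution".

First find gcd(28003, 653044):
653044 = 23*28003 + 8975
28003 = 3*8975 + 1078
8975 = 8*1078 + 351
1078 = 3*351 + 25
351 = 14*25 + 1
25 = 25*1 + 0
gcd = 1, so a unique solution mod 653044 exists.
Back-substitute for the Bézout coefficients:
1 = 351 − 14·25
1 = −14·1078 + 43·351
1 = 43·8975 − 358·1078
1 = −358·28003 + 1117·8975
1 = 1117·653044 − 26049·28003
So 28003·(-26049) ≡ 1 (mod 653044), giving 28003⁻¹ ≡ 626995.
x ≡ 28003⁻¹·198244 ≡ 626995·198244 ≡ 213996 (mod 653044).

213996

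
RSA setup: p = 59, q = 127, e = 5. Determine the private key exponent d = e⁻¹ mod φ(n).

φ(n) = (p−1)(q−1) = 58·126 = 7308.
Need d with 5·d ≡ 1 (mod 7308). Apply the extended Euclidean algorithm:
7308 = 1461*5 + 3
5 = 1*3 + 2
3 = 1*2 + 1
2 = 2*1 + 0
Back-substitute:
1 = 3 − 2
1 = −5 + 2·3
1 = 2·7308 − 2923·5
So 5·(-2923) ≡ 1 (mod 7308), hence d ≡ -2923 ≡ 4385 (mod 7308).

4385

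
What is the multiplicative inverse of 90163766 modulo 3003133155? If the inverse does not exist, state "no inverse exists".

no inverse exists

Euclidean algorithm on 3003133155, 90163766:
3003133155 = 33×90163766 + 27728877
90163766 = 3×27728877 + 6977135
27728877 = 3×6977135 + 6797472
6977135 = 1×6797472 + 179663
6797472 = 37×179663 + 149941
179663 = 1×149941 + 29722
149941 = 5×29722 + 1331
29722 = 22×1331 + 440
1331 = 3×440 + 11
440 = 40×11 + 0
The gcd is 11, not 1, hence no inverse exists.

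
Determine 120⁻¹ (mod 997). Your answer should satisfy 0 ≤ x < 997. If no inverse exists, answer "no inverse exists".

889

gcd(997, 120) by repeated division:
997 = 8·120 + 37
120 = 3·37 + 9
37 = 4·9 + 1
9 = 9·1 + 0
Since gcd(120, 997) = 1, back-substitute to write 1 as a combination:
1 = 37 − 4·9
1 = −4·120 + 13·37
1 = 13·997 − 108·120
Thus 120·(-108) ≡ 1 (mod 997); reducing, -108 mod 997 = 889.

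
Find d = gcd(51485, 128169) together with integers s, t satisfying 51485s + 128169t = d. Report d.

1

Apply Euclid's algorithm to 128169 and 51485:
128169 = 2·51485 + 25199
51485 = 2·25199 + 1087
25199 = 23·1087 + 198
1087 = 5·198 + 97
198 = 2·97 + 4
97 = 24·4 + 1
4 = 4·1 + 0
gcd(51485, 128169) = 1.
Back-substituting:
1 = 97 − 24·4
1 = −24·198 + 49·97
1 = 49·1087 − 269·198
1 = −269·25199 + 6236·1087
1 = 6236·51485 − 12741·25199
1 = −12741·128169 + 31718·51485
So 1 = (-12741)·128169 + (31718)·51485.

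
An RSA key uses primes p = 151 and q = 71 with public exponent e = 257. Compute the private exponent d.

5393

φ(n) = (p−1)(q−1) = 150·70 = 10500.
Need d with 257·d ≡ 1 (mod 10500). Apply the extended Euclidean algorithm:
10500 = 40*257 + 220
257 = 1*220 + 37
220 = 5*37 + 35
37 = 1*35 + 2
35 = 17*2 + 1
2 = 2*1 + 0
Back-substitute:
1 = 35 − 17·2
1 = −17·37 + 18·35
1 = 18·220 − 107·37
1 = −107·257 + 125·220
1 = 125·10500 − 5107·257
So 257·(-5107) ≡ 1 (mod 10500), hence d ≡ -5107 ≡ 5393 (mod 10500).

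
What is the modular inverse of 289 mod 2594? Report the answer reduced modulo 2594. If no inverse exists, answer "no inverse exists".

1113

Apply the Euclidean algorithm to 2594 and 289:
2594 = 8×289 + 282
289 = 1×282 + 7
282 = 40×7 + 2
7 = 3×2 + 1
2 = 2×1 + 0
gcd = 1, so the inverse exists. Back-substitute:
1 = 7 − 3·2
1 = −3·282 + 121·7
1 = 121·289 − 124·282
1 = −124·2594 + 1113·289
So 289·1113 ≡ 1 (mod 2594).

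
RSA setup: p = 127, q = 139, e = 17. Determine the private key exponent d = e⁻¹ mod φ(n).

φ(n) = (p−1)(q−1) = 126·138 = 17388.
Need d with 17·d ≡ 1 (mod 17388). Apply the extended Euclidean algorithm:
17388 = 1022×17 + 14
17 = 1×14 + 3
14 = 4×3 + 2
3 = 1×2 + 1
2 = 2×1 + 0
Back-substitute:
1 = 3 − 2
1 = −14 + 5·3
1 = 5·17 − 6·14
1 = −6·17388 + 6137·17
So 17·6137 ≡ 1 (mod 17388), hence d = 6137.

6137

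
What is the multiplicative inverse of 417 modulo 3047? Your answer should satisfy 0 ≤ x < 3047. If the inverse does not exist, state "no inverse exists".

2309

Run Euclid on (3047, 417):
3047 = 7×417 + 128
417 = 3×128 + 33
128 = 3×33 + 29
33 = 1×29 + 4
29 = 7×4 + 1
4 = 4×1 + 0
gcd = 1, so the inverse exists. Back-substitute:
1 = 29 − 7·4
1 = −7·33 + 8·29
1 = 8·128 − 31·33
1 = −31·417 + 101·128
1 = 101·3047 − 738·417
Hence 417⁻¹ ≡ -738 ≡ 2309 (mod 3047).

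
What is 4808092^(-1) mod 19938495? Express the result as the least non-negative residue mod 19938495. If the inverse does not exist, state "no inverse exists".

gcd(19938495, 4808092) by repeated division:
19938495 = 4·4808092 + 706127
4808092 = 6·706127 + 571330
706127 = 1·571330 + 134797
571330 = 4·134797 + 32142
134797 = 4·32142 + 6229
32142 = 5·6229 + 997
6229 = 6·997 + 247
997 = 4·247 + 9
247 = 27·9 + 4
9 = 2·4 + 1
4 = 4·1 + 0
gcd = 1, so the inverse exists. Back-substitute:
1 = 9 − 2·4
1 = −2·247 + 55·9
1 = 55·997 − 222·247
1 = −222·6229 + 1387·997
1 = 1387·32142 − 7157·6229
1 = −7157·134797 + 30015·32142
1 = 30015·571330 − 127217·134797
1 = −127217·706127 + 157232·571330
1 = 157232·4808092 − 1070609·706127
1 = −1070609·19938495 + 4439668·4808092
So 4808092·4439668 ≡ 1 (mod 19938495).

4439668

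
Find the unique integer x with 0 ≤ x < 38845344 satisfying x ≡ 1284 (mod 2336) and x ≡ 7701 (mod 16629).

323652

Write x = 1284 + 2336·k. Then 2336·k ≡ 7701 − 1284 ≡ 6417 (mod 16629).
Need 2336⁻¹ mod 16629. Extended Euclid on (16629, 2336):
16629 = 7·2336 + 277
2336 = 8·277 + 120
277 = 2·120 + 37
120 = 3·37 + 9
37 = 4·9 + 1
9 = 9·1 + 0
Back-substitute:
1 = 37 − 4·9
1 = −4·120 + 13·37
1 = 13·277 − 30·120
1 = −30·2336 + 253·277
1 = 253·16629 − 1801·2336
2336⁻¹ ≡ 14828 (mod 16629), so k ≡ 14828·6417 ≡ 138 (mod 16629).
x = 1284 + 2336·138 = 323652.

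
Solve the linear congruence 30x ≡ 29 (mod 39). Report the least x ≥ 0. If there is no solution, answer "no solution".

no solution

gcd(30, 39):
39 = 1×30 + 9
30 = 3×9 + 3
9 = 3×3 + 0
gcd = 3, but 3 ∤ 29, so the congruence has no solution.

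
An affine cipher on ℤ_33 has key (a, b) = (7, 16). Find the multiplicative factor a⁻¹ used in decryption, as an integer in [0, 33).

19

Run Euclid on (33, 7):
33 = 4*7 + 5
7 = 1*5 + 2
5 = 2*2 + 1
2 = 2*1 + 0
The gcd is 1. Working backward:
1 = 5 − 2·2
1 = −2·7 + 3·5
1 = 3·33 − 14·7
Hence 7⁻¹ ≡ -14 ≡ 19 (mod 33).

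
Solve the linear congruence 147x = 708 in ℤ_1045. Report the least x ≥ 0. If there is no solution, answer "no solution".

474

First find gcd(147, 1045):
1045 = 7×147 + 16
147 = 9×16 + 3
16 = 5×3 + 1
3 = 3×1 + 0
gcd = 1, so a unique solution mod 1045 exists.
Back-substitute for the Bézout coefficients:
1 = 16 − 5·3
1 = −5·147 + 46·16
1 = 46·1045 − 327·147
So 147·(-327) ≡ 1 (mod 1045), giving 147⁻¹ ≡ 718.
x ≡ 147⁻¹·708 ≡ 718·708 ≡ 474 (mod 1045).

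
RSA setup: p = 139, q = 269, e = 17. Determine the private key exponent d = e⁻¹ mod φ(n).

32633

φ(n) = (p−1)(q−1) = 138·268 = 36984.
Need d with 17·d ≡ 1 (mod 36984). Apply the extended Euclidean algorithm:
36984 = 2175·17 + 9
17 = 1·9 + 8
9 = 1·8 + 1
8 = 8·1 + 0
Back-substitute:
1 = 9 − 8
1 = −17 + 2·9
1 = 2·36984 − 4351·17
So 17·(-4351) ≡ 1 (mod 36984), hence d ≡ -4351 ≡ 32633 (mod 36984).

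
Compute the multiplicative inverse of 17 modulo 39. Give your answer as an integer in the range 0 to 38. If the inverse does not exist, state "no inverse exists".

23

gcd(39, 17) by repeated division:
39 = 2×17 + 5
17 = 3×5 + 2
5 = 2×2 + 1
2 = 2×1 + 0
The gcd is 1. Working backward:
1 = 5 − 2·2
1 = −2·17 + 7·5
1 = 7·39 − 16·17
Thus 17·(-16) ≡ 1 (mod 39); reducing, -16 mod 39 = 23.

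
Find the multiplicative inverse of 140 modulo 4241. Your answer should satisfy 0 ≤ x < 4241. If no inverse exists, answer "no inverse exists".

Apply the Euclidean algorithm to 4241 and 140:
4241 = 30*140 + 41
140 = 3*41 + 17
41 = 2*17 + 7
17 = 2*7 + 3
7 = 2*3 + 1
3 = 3*1 + 0
Since gcd(140, 4241) = 1, back-substitute to write 1 as a combination:
1 = 7 − 2·3
1 = −2·17 + 5·7
1 = 5·41 − 12·17
1 = −12·140 + 41·41
1 = 41·4241 − 1242·140
Hence 140⁻¹ ≡ -1242 ≡ 2999 (mod 4241).

2999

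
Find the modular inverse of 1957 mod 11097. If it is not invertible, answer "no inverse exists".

9583

Apply the Euclidean algorithm to 11097 and 1957:
11097 = 5*1957 + 1312
1957 = 1*1312 + 645
1312 = 2*645 + 22
645 = 29*22 + 7
22 = 3*7 + 1
7 = 7*1 + 0
Since gcd(1957, 11097) = 1, back-substitute to write 1 as a combination:
1 = 22 − 3·7
1 = −3·645 + 88·22
1 = 88·1312 − 179·645
1 = −179·1957 + 267·1312
1 = 267·11097 − 1514·1957
So 1957·(-1514) ≡ 1 (mod 11097), and -1514 ≡ 9583 (mod 11097).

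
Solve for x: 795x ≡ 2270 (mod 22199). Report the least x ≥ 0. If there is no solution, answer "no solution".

First find gcd(795, 22199):
22199 = 27*795 + 734
795 = 1*734 + 61
734 = 12*61 + 2
61 = 30*2 + 1
2 = 2*1 + 0
gcd = 1, so a unique solution mod 22199 exists.
Back-substitute for the Bézout coefficients:
1 = 61 − 30·2
1 = −30·734 + 361·61
1 = 361·795 − 391·734
1 = −391·22199 + 10918·795
So 795·(10918) ≡ 1 (mod 22199), giving 795⁻¹ ≡ 10918.
x ≡ 795⁻¹·2270 ≡ 10918·2270 ≡ 9776 (mod 22199).

9776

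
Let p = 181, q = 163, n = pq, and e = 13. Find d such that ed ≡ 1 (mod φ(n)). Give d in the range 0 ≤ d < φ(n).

26917

φ(n) = (p−1)(q−1) = 180·162 = 29160.
Need d with 13·d ≡ 1 (mod 29160). Apply the extended Euclidean algorithm:
29160 = 2243×13 + 1
13 = 13×1 + 0
Back-substitute:
1 = 29160 − 2243·13
So 13·(-2243) ≡ 1 (mod 29160), hence d ≡ -2243 ≡ 26917 (mod 29160).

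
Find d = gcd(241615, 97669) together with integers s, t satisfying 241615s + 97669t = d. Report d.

Apply Euclid's algorithm to 241615 and 97669:
241615 = 2·97669 + 46277
97669 = 2·46277 + 5115
46277 = 9·5115 + 242
5115 = 21·242 + 33
242 = 7·33 + 11
33 = 3·11 + 0
gcd(241615, 97669) = 11.
Working backward:
11 = 242 − 7·33
11 = −7·5115 + 148·242
11 = 148·46277 − 1339·5115
11 = −1339·97669 + 2826·46277
11 = 2826·241615 − 6991·97669
So 11 = (2826)·241615 + (-6991)·97669.

11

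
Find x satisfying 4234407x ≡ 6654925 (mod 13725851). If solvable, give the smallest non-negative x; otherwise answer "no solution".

12534418

First find gcd(4234407, 13725851):
13725851 = 3×4234407 + 1022630
4234407 = 4×1022630 + 143887
1022630 = 7×143887 + 15421
143887 = 9×15421 + 5098
15421 = 3×5098 + 127
5098 = 40×127 + 18
127 = 7×18 + 1
18 = 18×1 + 0
gcd = 1, so a unique solution mod 13725851 exists.
Back-substitute for the Bézout coefficients:
1 = 127 − 7·18
1 = −7·5098 + 281·127
1 = 281·15421 − 850·5098
1 = −850·143887 + 7931·15421
1 = 7931·1022630 − 56367·143887
1 = −56367·4234407 + 233399·1022630
1 = 233399·13725851 − 756564·4234407
So 4234407·(-756564) ≡ 1 (mod 13725851), giving 4234407⁻¹ ≡ 12969287.
x ≡ 4234407⁻¹·6654925 ≡ 12969287·6654925 ≡ 12534418 (mod 13725851).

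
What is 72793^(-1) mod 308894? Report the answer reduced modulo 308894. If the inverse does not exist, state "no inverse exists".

275167

gcd(308894, 72793) by repeated division:
308894 = 4·72793 + 17722
72793 = 4·17722 + 1905
17722 = 9·1905 + 577
1905 = 3·577 + 174
577 = 3·174 + 55
174 = 3·55 + 9
55 = 6·9 + 1
9 = 9·1 + 0
gcd = 1, so the inverse exists. Back-substitute:
1 = 55 − 6·9
1 = −6·174 + 19·55
1 = 19·577 − 63·174
1 = −63·1905 + 208·577
1 = 208·17722 − 1935·1905
1 = −1935·72793 + 7948·17722
1 = 7948·308894 − 33727·72793
Thus 72793·(-33727) ≡ 1 (mod 308894); reducing, -33727 mod 308894 = 275167.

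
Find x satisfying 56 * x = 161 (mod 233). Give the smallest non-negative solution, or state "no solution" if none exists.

32

First find gcd(56, 233):
233 = 4·56 + 9
56 = 6·9 + 2
9 = 4·2 + 1
2 = 2·1 + 0
gcd = 1, so a unique solution mod 233 exists.
Back-substitute for the Bézout coefficients:
1 = 9 − 4·2
1 = −4·56 + 25·9
1 = 25·233 − 104·56
So 56·(-104) ≡ 1 (mod 233), giving 56⁻¹ ≡ 129.
x ≡ 56⁻¹·161 ≡ 129·161 ≡ 32 (mod 233).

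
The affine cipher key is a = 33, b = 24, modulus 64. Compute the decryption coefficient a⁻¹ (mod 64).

33

Run Euclid on (64, 33):
64 = 1*33 + 31
33 = 1*31 + 2
31 = 15*2 + 1
2 = 2*1 + 0
Since gcd(33, 64) = 1, back-substitute to write 1 as a combination:
1 = 31 − 15·2
1 = −15·33 + 16·31
1 = 16·64 − 31·33
Thus 33·(-31) ≡ 1 (mod 64); reducing, -31 mod 64 = 33.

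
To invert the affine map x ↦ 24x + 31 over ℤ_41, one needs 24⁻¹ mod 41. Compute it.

Run Euclid on (41, 24):
41 = 1×24 + 17
24 = 1×17 + 7
17 = 2×7 + 3
7 = 2×3 + 1
3 = 3×1 + 0
gcd = 1, so the inverse exists. Back-substitute:
1 = 7 − 2·3
1 = −2·17 + 5·7
1 = 5·24 − 7·17
1 = −7·41 + 12·24
So 24·12 ≡ 1 (mod 41).

12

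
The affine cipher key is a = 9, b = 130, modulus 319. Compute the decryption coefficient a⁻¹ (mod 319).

Apply the Euclidean algorithm to 319 and 9:
319 = 35*9 + 4
9 = 2*4 + 1
4 = 4*1 + 0
gcd = 1, so the inverse exists. Back-substitute:
1 = 9 − 2·4
1 = −2·319 + 71·9
So 9·71 ≡ 1 (mod 319).

71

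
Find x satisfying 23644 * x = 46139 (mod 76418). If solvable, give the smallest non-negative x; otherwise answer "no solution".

no solution

gcd(23644, 76418):
76418 = 3×23644 + 5486
23644 = 4×5486 + 1700
5486 = 3×1700 + 386
1700 = 4×386 + 156
386 = 2×156 + 74
156 = 2×74 + 8
74 = 9×8 + 2
8 = 4×2 + 0
gcd = 2, but 2 ∤ 46139, so the congruence has no solution.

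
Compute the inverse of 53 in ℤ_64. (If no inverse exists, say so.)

Apply the Euclidean algorithm to 64 and 53:
64 = 1*53 + 11
53 = 4*11 + 9
11 = 1*9 + 2
9 = 4*2 + 1
2 = 2*1 + 0
The gcd is 1. Working backward:
1 = 9 − 4·2
1 = −4·11 + 5·9
1 = 5·53 − 24·11
1 = −24·64 + 29·53
So 53·29 ≡ 1 (mod 64).

29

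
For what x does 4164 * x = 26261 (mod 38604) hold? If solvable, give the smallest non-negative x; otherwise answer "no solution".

no solution

gcd(4164, 38604):
38604 = 9×4164 + 1128
4164 = 3×1128 + 780
1128 = 1×780 + 348
780 = 2×348 + 84
348 = 4×84 + 12
84 = 7×12 + 0
gcd = 12, but 12 ∤ 26261, so the congruence has no solution.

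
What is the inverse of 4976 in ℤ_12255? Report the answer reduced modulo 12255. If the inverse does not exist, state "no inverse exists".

8711

Apply the Euclidean algorithm to 12255 and 4976:
12255 = 2*4976 + 2303
4976 = 2*2303 + 370
2303 = 6*370 + 83
370 = 4*83 + 38
83 = 2*38 + 7
38 = 5*7 + 3
7 = 2*3 + 1
3 = 3*1 + 0
gcd = 1, so the inverse exists. Back-substitute:
1 = 7 − 2·3
1 = −2·38 + 11·7
1 = 11·83 − 24·38
1 = −24·370 + 107·83
1 = 107·2303 − 666·370
1 = −666·4976 + 1439·2303
1 = 1439·12255 − 3544·4976
Hence 4976⁻¹ ≡ -3544 ≡ 8711 (mod 12255).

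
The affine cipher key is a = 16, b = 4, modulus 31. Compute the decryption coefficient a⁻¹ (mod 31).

2

gcd(31, 16) by repeated division:
31 = 1·16 + 15
16 = 1·15 + 1
15 = 15·1 + 0
gcd = 1, so the inverse exists. Back-substitute:
1 = 16 − 15
1 = −31 + 2·16
So 16·2 ≡ 1 (mod 31).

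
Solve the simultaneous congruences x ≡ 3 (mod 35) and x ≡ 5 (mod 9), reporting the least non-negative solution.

Write x = 3 + 35·k. Then 35·k ≡ 5 − 3 ≡ 2 (mod 9).
Need 35⁻¹ mod 9. Extended Euclid on (9, 8):
9 = 1×8 + 1
8 = 8×1 + 0
Back-substitute:
1 = 9 − 8
35⁻¹ ≡ 8 (mod 9), so k ≡ 8·2 ≡ 7 (mod 9).
x = 3 + 35·7 = 248.

248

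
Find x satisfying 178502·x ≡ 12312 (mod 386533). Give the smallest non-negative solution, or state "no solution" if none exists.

First find gcd(178502, 386533):
386533 = 2×178502 + 29529
178502 = 6×29529 + 1328
29529 = 22×1328 + 313
1328 = 4×313 + 76
313 = 4×76 + 9
76 = 8×9 + 4
9 = 2×4 + 1
4 = 4×1 + 0
gcd = 1, so a unique solution mod 386533 exists.
Back-substitute for the Bézout coefficients:
1 = 9 − 2·4
1 = −2·76 + 17·9
1 = 17·313 − 70·76
1 = −70·1328 + 297·313
1 = 297·29529 − 6604·1328
1 = −6604·178502 + 39921·29529
1 = 39921·386533 − 86446·178502
So 178502·(-86446) ≡ 1 (mod 386533), giving 178502⁻¹ ≡ 300087.
x ≡ 178502⁻¹·12312 ≡ 300087·12312 ≡ 188730 (mod 386533).

188730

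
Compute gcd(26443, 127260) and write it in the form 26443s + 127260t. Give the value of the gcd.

Repeated division:
127260 = 4*26443 + 21488
26443 = 1*21488 + 4955
21488 = 4*4955 + 1668
4955 = 2*1668 + 1619
1668 = 1*1619 + 49
1619 = 33*49 + 2
49 = 24*2 + 1
2 = 2*1 + 0
gcd(26443, 127260) = 1.
Back-substituting:
1 = 49 − 24·2
1 = −24·1619 + 793·49
1 = 793·1668 − 817·1619
1 = −817·4955 + 2427·1668
1 = 2427·21488 − 10525·4955
1 = −10525·26443 + 12952·21488
1 = 12952·127260 − 62333·26443
So 1 = (12952)·127260 + (-62333)·26443.

1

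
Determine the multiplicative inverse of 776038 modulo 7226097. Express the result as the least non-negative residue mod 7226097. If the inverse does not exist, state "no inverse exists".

1672564

Apply the Euclidean algorithm to 7226097 and 776038:
7226097 = 9·776038 + 241755
776038 = 3·241755 + 50773
241755 = 4·50773 + 38663
50773 = 1·38663 + 12110
38663 = 3·12110 + 2333
12110 = 5·2333 + 445
2333 = 5·445 + 108
445 = 4·108 + 13
108 = 8·13 + 4
13 = 3·4 + 1
4 = 4·1 + 0
The gcd is 1. Working backward:
1 = 13 − 3·4
1 = −3·108 + 25·13
1 = 25·445 − 103·108
1 = −103·2333 + 540·445
1 = 540·12110 − 2803·2333
1 = −2803·38663 + 8949·12110
1 = 8949·50773 − 11752·38663
1 = −11752·241755 + 55957·50773
1 = 55957·776038 − 179623·241755
1 = −179623·7226097 + 1672564·776038
So 776038·1672564 ≡ 1 (mod 7226097).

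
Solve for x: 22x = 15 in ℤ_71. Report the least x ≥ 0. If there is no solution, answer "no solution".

First find gcd(22, 71):
71 = 3×22 + 5
22 = 4×5 + 2
5 = 2×2 + 1
2 = 2×1 + 0
gcd = 1, so a unique solution mod 71 exists.
Back-substitute for the Bézout coefficients:
1 = 5 − 2·2
1 = −2·22 + 9·5
1 = 9·71 − 29·22
So 22·(-29) ≡ 1 (mod 71), giving 22⁻¹ ≡ 42.
x ≡ 22⁻¹·15 ≡ 42·15 ≡ 62 (mod 71).

62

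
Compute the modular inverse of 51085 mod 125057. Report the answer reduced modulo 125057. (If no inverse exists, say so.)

Apply the Euclidean algorithm to 125057 and 51085:
125057 = 2*51085 + 22887
51085 = 2*22887 + 5311
22887 = 4*5311 + 1643
5311 = 3*1643 + 382
1643 = 4*382 + 115
382 = 3*115 + 37
115 = 3*37 + 4
37 = 9*4 + 1
4 = 4*1 + 0
The gcd is 1. Working backward:
1 = 37 − 9·4
1 = −9·115 + 28·37
1 = 28·382 − 93·115
1 = −93·1643 + 400·382
1 = 400·5311 − 1293·1643
1 = −1293·22887 + 5572·5311
1 = 5572·51085 − 12437·22887
1 = −12437·125057 + 30446·51085
So 51085·30446 ≡ 1 (mod 125057).

30446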